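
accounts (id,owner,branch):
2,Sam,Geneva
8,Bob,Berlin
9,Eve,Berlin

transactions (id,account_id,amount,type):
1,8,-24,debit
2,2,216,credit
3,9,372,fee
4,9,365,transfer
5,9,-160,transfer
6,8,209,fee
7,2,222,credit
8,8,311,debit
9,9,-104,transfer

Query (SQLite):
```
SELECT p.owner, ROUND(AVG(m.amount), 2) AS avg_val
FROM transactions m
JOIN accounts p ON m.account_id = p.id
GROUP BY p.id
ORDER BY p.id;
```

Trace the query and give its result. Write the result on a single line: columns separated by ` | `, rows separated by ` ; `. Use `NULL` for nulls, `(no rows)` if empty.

Join each transactions row to its accounts via account_id.
Group joined rows by accounts.id; compute ROUND(AVG(m.amount), 2) per group.
  2: ids {2, 7} → ROUND(AVG(m.amount), 2)=219
  8: ids {1, 6, 8} → ROUND(AVG(m.amount), 2)=165.33
  9: ids {3, 4, 5, 9} → ROUND(AVG(m.amount), 2)=118.25

Sam | 219 ; Bob | 165.33 ; Eve | 118.25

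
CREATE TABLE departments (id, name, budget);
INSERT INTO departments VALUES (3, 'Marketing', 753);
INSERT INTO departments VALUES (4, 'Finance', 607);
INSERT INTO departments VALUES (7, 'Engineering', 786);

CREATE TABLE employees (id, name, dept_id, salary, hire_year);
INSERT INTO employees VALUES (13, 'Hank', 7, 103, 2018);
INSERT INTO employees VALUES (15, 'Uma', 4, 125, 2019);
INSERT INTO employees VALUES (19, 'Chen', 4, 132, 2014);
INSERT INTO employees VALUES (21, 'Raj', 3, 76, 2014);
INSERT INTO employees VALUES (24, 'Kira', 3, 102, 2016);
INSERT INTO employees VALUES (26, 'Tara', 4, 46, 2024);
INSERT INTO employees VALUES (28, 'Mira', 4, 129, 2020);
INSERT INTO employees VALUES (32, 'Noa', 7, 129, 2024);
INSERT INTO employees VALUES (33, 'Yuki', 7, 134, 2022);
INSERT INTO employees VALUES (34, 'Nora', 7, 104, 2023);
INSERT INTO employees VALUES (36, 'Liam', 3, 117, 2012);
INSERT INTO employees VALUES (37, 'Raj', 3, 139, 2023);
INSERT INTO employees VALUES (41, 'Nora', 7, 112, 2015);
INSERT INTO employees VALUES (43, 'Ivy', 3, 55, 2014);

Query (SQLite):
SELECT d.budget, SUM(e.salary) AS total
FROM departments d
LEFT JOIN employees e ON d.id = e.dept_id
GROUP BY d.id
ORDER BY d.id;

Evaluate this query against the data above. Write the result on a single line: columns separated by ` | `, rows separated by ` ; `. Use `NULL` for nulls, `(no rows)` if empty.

LEFT JOIN keeps every departments row; unmatched ones get NULL for employees columns.
Group by departments.id and compute SUM(e.salary). SUM over an all-NULL group is NULL.
  3: ids {21, 24, 36, 37, 43} → SUM(e.salary)=489
  4: ids {15, 19, 26, 28} → SUM(e.salary)=432
  7: ids {13, 32, 33, 34, 41} → SUM(e.salary)=582

753 | 489 ; 607 | 432 ; 786 | 582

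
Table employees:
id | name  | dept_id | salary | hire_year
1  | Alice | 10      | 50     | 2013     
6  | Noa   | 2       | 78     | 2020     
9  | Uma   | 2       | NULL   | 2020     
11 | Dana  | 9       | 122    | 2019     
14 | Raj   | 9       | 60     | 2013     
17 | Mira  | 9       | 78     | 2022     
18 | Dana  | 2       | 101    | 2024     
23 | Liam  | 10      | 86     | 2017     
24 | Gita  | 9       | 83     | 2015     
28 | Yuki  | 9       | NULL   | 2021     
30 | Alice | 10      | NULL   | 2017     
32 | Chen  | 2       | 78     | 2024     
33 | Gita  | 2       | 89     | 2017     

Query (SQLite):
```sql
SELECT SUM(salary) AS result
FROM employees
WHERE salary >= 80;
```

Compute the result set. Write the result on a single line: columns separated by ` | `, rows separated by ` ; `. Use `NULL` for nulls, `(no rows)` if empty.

Rows where salary >= 80 → salary values: [122, 101, 86, 83, 89].
SUM of non-NULL values = 481.

481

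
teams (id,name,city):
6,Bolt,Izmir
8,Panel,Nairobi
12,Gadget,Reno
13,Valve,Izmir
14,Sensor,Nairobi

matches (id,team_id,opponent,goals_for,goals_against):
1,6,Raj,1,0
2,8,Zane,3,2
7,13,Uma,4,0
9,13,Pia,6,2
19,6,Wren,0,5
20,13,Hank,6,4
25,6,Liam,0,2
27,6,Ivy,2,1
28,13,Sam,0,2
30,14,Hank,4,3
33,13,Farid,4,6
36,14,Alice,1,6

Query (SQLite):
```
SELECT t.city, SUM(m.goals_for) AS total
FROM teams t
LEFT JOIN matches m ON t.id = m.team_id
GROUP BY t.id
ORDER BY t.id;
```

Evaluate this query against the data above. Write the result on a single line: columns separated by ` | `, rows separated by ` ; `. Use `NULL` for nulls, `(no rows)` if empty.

LEFT JOIN keeps every teams row; unmatched ones get NULL for matches columns.
Group by teams.id and compute SUM(m.goals_for). SUM over an all-NULL group is NULL.
  6: ids {1, 19, 25, 27} → SUM(m.goals_for)=3
  8: ids {2} → SUM(m.goals_for)=3
  12: ids {—} → SUM(m.goals_for)=NULL
  13: ids {7, 9, 20, 28, 33} → SUM(m.goals_for)=20
  14: ids {30, 36} → SUM(m.goals_for)=5

Izmir | 3 ; Nairobi | 3 ; Reno | NULL ; Izmir | 20 ; Nairobi | 5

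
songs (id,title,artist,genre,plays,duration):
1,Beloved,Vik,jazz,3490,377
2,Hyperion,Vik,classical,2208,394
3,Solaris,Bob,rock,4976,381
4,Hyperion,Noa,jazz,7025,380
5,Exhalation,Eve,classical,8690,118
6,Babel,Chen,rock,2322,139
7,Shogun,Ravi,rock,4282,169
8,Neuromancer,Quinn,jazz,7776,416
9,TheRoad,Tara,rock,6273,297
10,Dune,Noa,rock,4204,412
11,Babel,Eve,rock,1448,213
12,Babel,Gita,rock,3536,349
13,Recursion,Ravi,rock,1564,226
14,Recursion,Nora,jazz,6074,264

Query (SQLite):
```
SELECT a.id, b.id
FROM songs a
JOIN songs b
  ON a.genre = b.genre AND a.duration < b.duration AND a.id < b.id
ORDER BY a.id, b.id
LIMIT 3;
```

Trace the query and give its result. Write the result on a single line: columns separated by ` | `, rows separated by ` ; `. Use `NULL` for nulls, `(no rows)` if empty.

1 | 4 ; 1 | 8 ; 3 | 10

Pairs (a,b) with same genre, a.duration < b.duration, a.id < b.id.
genre groups: classical:{2,5} jazz:{1,4,8,14} rock:{3,6,7,9,10,11,12,13}
Ordered by (a.id, b.id); first 3.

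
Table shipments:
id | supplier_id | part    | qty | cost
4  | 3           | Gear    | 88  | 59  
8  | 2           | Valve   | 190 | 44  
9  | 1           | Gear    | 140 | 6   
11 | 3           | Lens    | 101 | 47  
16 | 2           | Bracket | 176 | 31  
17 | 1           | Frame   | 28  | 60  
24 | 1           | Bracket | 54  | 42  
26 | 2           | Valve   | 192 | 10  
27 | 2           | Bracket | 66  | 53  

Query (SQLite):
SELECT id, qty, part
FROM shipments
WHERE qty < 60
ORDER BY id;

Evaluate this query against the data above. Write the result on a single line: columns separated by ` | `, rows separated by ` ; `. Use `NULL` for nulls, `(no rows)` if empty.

qty < 60: ids {17, 24}

17 | 28 | Frame ; 24 | 54 | Bracket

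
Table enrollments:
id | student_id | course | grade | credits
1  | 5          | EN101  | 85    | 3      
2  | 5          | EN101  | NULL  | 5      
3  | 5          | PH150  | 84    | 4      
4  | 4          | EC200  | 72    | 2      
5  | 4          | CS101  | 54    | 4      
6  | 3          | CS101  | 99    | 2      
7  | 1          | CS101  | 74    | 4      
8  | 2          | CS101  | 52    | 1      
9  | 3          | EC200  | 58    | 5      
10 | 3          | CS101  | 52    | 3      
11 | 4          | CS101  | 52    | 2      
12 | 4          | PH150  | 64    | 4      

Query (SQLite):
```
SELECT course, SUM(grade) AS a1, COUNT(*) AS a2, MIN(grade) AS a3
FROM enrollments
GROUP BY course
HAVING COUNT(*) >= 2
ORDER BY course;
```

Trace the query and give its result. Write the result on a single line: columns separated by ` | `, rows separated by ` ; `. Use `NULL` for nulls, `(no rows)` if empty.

Group enrollments by course.
Per group compute: SUM(grade), COUNT(*), MIN(grade).
HAVING: drop groups with fewer than 2 rows.
  CS101: ids {5, 6, 7, 8, 10, 11} → SUM(grade)=383, COUNT(*)=6, MIN(grade)=52
  EC200: ids {4, 9} → SUM(grade)=130, COUNT(*)=2, MIN(grade)=58
  EN101: ids {1, 2} → SUM(grade)=85, COUNT(*)=2, MIN(grade)=85
  PH150: ids {3, 12} → SUM(grade)=148, COUNT(*)=2, MIN(grade)=64

CS101 | 383 | 6 | 52 ; EC200 | 130 | 2 | 58 ; EN101 | 85 | 2 | 85 ; PH150 | 148 | 2 | 64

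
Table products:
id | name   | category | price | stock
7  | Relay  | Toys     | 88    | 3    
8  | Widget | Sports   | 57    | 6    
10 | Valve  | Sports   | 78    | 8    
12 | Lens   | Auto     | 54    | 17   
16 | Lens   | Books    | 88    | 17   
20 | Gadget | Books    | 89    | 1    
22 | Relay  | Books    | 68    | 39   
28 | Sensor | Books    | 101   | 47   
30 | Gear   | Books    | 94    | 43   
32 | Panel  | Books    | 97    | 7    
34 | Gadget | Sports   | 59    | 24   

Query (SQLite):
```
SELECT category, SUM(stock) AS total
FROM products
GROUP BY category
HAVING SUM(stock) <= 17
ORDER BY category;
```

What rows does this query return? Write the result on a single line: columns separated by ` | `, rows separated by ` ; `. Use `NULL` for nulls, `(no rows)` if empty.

Partition products by category; compute SUM(stock) within each group.
HAVING: keep groups where SUM(stock) <= 17.
  Auto: ids {12} → SUM(stock)=17
  Books: ids {16, 20, 22, 28, 30, 32} → SUM(stock)=154
  Sports: ids {8, 10, 34} → SUM(stock)=38
  Toys: ids {7} → SUM(stock)=3

Auto | 17 ; Toys | 3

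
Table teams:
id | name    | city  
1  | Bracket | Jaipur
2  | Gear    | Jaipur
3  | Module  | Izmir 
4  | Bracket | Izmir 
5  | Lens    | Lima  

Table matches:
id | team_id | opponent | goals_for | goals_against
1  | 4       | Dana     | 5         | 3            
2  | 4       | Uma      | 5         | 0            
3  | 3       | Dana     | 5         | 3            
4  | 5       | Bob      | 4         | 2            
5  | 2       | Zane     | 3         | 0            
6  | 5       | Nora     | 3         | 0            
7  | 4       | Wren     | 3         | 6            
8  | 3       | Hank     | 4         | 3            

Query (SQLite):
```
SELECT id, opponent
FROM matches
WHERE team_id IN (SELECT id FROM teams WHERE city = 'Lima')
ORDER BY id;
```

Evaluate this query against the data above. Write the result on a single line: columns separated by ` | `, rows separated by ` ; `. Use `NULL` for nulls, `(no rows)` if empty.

Inner query: teams.id where city = 'Lima'.
Outer: keep matches rows whose team_id is in that set.
Inner query → {5}

4 | Bob ; 6 | Nora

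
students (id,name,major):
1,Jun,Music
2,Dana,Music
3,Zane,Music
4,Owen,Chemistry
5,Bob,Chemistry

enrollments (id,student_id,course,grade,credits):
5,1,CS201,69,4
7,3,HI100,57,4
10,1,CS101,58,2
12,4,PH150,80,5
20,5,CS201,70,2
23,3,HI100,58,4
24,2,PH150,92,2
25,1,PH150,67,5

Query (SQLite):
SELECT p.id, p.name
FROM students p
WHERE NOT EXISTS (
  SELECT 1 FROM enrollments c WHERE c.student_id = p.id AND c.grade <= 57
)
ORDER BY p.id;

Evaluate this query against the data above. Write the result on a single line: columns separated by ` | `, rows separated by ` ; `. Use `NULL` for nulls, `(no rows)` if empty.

1 | Jun ; 2 | Dana ; 4 | Owen ; 5 | Bob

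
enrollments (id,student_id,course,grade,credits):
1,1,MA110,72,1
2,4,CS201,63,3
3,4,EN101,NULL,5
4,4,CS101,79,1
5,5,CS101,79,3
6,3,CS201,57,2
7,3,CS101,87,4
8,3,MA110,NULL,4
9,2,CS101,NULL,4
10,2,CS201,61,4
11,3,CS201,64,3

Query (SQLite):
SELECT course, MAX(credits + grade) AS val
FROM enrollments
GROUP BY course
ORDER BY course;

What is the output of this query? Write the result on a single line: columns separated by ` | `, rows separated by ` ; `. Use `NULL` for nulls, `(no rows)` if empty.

For each row compute credits + grade.
Group by course; take MAX of the expression per group.
  CS101: ids {4, 5, 7, 9} → MAX(credits + grade)=91
  CS201: ids {2, 6, 10, 11} → MAX(credits + grade)=67
  EN101: ids {3} → MAX(credits + grade)=NULL
  MA110: ids {1, 8} → MAX(credits + grade)=73

CS101 | 91 ; CS201 | 67 ; EN101 | NULL ; MA110 | 73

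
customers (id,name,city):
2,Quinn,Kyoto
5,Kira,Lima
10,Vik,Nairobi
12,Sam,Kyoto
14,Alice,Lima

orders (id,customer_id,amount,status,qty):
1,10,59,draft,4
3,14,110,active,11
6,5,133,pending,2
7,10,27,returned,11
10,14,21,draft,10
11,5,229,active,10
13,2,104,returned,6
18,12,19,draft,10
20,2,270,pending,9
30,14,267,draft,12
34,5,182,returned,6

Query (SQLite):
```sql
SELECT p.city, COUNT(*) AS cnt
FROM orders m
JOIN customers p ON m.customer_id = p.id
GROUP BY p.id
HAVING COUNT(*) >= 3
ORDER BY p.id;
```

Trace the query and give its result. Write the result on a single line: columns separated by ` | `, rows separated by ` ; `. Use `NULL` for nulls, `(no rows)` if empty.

Join each orders row to its customers via customer_id.
Group joined rows by customers.id; compute COUNT(*) per group.
HAVING: keep groups with count ≥ 3.
  2: ids {13, 20} → COUNT(*)=2
  5: ids {6, 11, 34} → COUNT(*)=3
  10: ids {1, 7} → COUNT(*)=2
  12: ids {18} → COUNT(*)=1
  14: ids {3, 10, 30} → COUNT(*)=3

Lima | 3 ; Lima | 3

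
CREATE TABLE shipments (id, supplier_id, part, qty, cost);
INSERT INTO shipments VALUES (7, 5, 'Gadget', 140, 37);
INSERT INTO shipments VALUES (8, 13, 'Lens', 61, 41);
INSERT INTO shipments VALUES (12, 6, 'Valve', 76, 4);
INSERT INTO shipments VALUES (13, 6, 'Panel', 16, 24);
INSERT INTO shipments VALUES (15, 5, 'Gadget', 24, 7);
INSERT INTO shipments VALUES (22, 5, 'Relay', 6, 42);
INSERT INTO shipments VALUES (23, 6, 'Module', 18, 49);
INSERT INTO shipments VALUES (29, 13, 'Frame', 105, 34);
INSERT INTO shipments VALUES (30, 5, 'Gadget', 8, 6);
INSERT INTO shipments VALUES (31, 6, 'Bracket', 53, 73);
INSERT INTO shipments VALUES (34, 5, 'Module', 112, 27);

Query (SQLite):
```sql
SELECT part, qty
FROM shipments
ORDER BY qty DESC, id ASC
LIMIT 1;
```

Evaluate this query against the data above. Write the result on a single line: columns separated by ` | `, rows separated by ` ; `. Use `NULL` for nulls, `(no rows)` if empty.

Sort by qty desc, tiebreak id asc: (140, id=7), (112, id=34), (105, id=29), (76, id=12) …. Take first 1.

Gadget | 140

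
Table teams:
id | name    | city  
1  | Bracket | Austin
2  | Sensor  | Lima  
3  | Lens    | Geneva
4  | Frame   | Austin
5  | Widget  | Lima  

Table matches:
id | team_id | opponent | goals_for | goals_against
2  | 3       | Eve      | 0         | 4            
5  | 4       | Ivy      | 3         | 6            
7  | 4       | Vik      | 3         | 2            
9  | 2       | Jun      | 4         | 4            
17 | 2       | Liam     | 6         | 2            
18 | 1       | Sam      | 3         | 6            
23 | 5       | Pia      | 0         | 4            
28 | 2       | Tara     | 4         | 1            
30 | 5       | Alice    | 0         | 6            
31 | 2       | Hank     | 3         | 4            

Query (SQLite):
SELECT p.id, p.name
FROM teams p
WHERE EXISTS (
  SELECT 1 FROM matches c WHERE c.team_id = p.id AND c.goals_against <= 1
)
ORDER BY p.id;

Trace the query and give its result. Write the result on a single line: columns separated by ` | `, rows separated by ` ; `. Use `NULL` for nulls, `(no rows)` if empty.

For each teams row, check whether any matches with matching team_id has goals_against <= 1.
Keep rows where that is true.

2 | Sensor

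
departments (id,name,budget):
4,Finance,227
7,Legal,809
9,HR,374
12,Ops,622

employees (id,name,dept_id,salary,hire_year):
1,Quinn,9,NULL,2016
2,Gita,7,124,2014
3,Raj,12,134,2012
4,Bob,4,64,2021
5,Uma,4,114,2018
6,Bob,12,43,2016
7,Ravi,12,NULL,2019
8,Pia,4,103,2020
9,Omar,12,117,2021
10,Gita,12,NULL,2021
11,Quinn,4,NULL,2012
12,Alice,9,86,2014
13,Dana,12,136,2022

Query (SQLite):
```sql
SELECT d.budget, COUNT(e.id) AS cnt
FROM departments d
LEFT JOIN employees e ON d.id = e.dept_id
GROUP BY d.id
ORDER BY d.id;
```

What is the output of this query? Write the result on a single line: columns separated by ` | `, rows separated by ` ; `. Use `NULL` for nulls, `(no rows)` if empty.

LEFT JOIN keeps every departments row; unmatched ones get NULL for employees columns.
Group by departments.id and compute COUNT(e.id). COUNT(col) of an all-NULL group is 0.
  4: ids {4, 5, 8, 11} → COUNT(e.id)=4
  7: ids {2} → COUNT(e.id)=1
  9: ids {1, 12} → COUNT(e.id)=2
  12: ids {3, 6, 7, 9, 10, 13} → COUNT(e.id)=6

227 | 4 ; 809 | 1 ; 374 | 2 ; 622 | 6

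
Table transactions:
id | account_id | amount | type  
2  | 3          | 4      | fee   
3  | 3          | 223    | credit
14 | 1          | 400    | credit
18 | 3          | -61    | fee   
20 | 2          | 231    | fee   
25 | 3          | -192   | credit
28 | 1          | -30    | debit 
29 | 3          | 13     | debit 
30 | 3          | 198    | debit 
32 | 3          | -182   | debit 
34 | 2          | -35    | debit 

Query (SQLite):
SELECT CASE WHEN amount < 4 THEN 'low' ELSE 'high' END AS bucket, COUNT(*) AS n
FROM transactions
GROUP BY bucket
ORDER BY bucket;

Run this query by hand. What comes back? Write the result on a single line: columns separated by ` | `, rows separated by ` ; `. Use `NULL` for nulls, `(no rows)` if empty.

high | 6 ; low | 5

Bucket rows by amount < 4 → 'low' else 'high'; count each bucket.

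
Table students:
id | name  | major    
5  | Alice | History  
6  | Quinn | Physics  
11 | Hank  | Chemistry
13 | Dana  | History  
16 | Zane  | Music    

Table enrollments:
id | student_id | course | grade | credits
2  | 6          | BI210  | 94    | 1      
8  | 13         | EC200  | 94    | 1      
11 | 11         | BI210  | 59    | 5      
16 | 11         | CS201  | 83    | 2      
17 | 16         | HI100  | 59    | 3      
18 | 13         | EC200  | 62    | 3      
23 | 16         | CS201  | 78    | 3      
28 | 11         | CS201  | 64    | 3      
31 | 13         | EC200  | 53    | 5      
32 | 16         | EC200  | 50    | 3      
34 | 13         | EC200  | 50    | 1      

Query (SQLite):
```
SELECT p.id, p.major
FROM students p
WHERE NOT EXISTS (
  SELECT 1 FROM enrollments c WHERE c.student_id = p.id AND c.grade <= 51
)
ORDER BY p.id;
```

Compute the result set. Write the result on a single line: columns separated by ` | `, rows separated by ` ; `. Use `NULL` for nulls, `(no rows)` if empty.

5 | History ; 6 | Physics ; 11 | Chemistry

For each students row, check whether any enrollments with matching student_id has grade <= 51.
Keep rows where that is false.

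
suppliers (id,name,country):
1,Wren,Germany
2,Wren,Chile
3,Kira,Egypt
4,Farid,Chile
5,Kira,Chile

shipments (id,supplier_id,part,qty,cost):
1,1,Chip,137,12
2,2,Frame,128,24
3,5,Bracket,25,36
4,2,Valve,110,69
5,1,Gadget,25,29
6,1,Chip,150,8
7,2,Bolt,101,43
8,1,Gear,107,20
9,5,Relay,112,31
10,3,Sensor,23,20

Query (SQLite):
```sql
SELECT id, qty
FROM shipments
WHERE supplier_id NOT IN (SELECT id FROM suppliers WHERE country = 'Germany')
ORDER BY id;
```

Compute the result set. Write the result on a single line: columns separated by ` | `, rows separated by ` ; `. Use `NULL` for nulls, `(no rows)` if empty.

Inner query: suppliers.id where country = 'Germany'.
Outer: keep shipments rows whose supplier_id is not in that set.
Inner query → {1}

2 | 128 ; 3 | 25 ; 4 | 110 ; 7 | 101 ; 9 | 112 ; 10 | 23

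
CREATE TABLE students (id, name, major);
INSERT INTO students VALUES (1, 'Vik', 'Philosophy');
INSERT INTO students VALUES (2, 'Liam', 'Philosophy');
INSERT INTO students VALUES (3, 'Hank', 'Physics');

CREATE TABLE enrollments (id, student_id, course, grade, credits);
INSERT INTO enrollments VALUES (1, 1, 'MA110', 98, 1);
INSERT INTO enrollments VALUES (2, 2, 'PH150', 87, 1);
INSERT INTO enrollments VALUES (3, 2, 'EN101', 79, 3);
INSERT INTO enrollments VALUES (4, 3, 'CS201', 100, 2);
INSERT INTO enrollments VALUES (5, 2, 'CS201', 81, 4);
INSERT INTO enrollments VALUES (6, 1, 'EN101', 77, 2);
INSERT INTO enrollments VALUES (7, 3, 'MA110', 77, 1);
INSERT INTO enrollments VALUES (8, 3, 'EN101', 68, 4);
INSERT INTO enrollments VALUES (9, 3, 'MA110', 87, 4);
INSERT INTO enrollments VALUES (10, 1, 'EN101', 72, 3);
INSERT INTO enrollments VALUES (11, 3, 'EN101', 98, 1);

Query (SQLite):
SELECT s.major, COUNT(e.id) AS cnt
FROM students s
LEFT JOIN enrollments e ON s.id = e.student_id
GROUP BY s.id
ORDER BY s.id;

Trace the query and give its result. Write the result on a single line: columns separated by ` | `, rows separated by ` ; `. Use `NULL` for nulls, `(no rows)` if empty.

LEFT JOIN keeps every students row; unmatched ones get NULL for enrollments columns.
Group by students.id and compute COUNT(e.id). COUNT(col) of an all-NULL group is 0.
  1: ids {1, 6, 10} → COUNT(e.id)=3
  2: ids {2, 3, 5} → COUNT(e.id)=3
  3: ids {4, 7, 8, 9, 11} → COUNT(e.id)=5

Philosophy | 3 ; Philosophy | 3 ; Physics | 5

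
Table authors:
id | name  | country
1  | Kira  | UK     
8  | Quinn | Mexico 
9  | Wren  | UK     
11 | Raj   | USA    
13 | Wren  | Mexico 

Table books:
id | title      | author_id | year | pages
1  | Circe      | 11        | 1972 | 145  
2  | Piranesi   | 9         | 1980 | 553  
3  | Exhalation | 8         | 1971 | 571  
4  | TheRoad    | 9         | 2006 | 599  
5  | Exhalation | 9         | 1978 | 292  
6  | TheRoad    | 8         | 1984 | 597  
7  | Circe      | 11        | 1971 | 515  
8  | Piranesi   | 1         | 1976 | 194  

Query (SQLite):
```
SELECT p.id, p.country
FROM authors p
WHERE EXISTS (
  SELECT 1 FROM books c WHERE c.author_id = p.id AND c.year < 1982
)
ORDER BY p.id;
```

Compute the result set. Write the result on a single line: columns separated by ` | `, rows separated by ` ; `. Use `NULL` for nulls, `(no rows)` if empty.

1 | UK ; 8 | Mexico ; 9 | UK ; 11 | USA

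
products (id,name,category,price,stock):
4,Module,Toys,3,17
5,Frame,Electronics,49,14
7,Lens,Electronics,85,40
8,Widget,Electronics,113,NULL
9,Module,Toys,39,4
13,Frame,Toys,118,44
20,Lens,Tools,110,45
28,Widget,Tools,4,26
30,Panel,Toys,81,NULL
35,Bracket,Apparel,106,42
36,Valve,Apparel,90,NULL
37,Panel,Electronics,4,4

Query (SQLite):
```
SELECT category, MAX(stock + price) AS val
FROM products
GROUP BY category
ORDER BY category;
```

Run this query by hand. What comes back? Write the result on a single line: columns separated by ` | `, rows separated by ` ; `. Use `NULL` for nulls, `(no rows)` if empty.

Apparel | 148 ; Electronics | 125 ; Tools | 155 ; Toys | 162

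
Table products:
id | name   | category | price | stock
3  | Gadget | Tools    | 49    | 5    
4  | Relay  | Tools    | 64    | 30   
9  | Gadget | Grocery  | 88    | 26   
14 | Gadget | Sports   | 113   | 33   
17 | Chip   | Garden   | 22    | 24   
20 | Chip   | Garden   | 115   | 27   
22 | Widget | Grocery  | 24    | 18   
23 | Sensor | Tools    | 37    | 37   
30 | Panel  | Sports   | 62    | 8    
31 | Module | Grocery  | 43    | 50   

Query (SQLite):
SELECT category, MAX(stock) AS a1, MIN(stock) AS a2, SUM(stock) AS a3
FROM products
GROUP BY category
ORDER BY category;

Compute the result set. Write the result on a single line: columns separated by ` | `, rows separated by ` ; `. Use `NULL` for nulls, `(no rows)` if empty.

Garden | 27 | 24 | 51 ; Grocery | 50 | 18 | 94 ; Sports | 33 | 8 | 41 ; Tools | 37 | 5 | 72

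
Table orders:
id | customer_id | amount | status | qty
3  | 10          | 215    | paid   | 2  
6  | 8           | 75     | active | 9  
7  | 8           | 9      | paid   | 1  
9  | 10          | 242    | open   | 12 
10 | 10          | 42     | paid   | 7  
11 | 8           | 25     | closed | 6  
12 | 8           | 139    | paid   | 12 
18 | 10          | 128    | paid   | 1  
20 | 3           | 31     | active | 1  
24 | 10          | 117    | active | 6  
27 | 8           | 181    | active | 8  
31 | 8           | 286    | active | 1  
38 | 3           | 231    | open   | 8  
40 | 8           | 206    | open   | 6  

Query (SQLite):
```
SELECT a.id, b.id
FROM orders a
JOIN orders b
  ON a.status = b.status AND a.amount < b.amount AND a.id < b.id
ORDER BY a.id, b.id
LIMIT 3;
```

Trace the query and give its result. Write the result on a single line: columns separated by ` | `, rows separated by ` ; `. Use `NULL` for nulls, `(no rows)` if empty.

6 | 24 ; 6 | 27 ; 6 | 31

Pairs (a,b) with same status, a.amount < b.amount, a.id < b.id.
status groups: active:{6,20,24,27,31} closed:{11} open:{9,38,40} paid:{3,7,10,12,18}
Ordered by (a.id, b.id); first 3.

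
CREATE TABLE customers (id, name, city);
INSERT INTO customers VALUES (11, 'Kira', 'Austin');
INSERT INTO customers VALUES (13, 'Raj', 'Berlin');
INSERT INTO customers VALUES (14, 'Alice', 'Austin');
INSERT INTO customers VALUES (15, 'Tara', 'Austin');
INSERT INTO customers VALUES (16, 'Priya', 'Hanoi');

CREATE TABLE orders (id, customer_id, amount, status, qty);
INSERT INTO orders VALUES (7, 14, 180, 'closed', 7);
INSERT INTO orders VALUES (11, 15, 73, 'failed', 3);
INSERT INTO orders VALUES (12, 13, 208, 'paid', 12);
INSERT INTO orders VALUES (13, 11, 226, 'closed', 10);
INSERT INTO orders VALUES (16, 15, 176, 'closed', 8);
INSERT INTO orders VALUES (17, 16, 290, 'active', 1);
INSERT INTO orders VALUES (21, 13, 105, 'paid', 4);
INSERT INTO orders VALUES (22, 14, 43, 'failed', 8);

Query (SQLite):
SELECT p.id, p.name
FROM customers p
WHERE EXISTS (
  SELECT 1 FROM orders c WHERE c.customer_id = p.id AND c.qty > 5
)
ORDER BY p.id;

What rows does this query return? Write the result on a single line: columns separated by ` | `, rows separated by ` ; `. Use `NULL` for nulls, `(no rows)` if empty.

11 | Kira ; 13 | Raj ; 14 | Alice ; 15 | Tara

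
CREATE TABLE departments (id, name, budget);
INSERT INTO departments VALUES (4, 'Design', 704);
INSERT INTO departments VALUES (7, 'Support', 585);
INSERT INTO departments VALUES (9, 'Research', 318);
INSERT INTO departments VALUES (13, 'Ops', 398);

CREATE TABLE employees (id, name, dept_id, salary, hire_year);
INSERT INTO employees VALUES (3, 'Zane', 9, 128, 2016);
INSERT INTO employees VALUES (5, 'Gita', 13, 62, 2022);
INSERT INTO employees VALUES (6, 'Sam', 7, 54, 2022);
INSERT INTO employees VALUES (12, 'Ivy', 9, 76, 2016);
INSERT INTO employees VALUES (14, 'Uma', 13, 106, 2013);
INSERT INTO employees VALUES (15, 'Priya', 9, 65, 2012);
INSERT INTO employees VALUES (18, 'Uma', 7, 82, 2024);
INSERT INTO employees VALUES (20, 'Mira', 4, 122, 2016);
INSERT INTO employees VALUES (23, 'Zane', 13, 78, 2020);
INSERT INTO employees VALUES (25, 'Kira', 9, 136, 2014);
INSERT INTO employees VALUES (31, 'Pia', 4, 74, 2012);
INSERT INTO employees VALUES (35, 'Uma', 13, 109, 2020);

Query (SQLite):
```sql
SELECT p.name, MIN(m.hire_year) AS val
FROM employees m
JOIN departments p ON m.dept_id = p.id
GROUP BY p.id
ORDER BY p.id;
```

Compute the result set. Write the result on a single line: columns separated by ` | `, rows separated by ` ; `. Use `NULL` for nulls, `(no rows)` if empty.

Design | 2012 ; Support | 2022 ; Research | 2012 ; Ops | 2013

Join each employees row to its departments via dept_id.
Group joined rows by departments.id; compute MIN(m.hire_year) per group.
  4: ids {20, 31} → MIN(m.hire_year)=2012
  7: ids {6, 18} → MIN(m.hire_year)=2022
  9: ids {3, 12, 15, 25} → MIN(m.hire_year)=2012
  13: ids {5, 14, 23, 35} → MIN(m.hire_year)=2013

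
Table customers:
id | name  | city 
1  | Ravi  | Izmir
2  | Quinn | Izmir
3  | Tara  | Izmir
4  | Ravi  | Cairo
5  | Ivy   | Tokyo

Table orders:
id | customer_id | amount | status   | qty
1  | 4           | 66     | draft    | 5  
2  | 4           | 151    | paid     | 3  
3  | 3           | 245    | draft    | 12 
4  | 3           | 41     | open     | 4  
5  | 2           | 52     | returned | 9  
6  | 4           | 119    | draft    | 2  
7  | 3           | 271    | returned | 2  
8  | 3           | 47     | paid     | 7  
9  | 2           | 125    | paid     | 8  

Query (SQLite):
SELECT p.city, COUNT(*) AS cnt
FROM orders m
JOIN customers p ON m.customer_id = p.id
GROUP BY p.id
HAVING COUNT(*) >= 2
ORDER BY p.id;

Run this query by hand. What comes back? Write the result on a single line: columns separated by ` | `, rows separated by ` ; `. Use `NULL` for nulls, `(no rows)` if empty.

Izmir | 2 ; Izmir | 4 ; Cairo | 3

Join each orders row to its customers via customer_id.
Group joined rows by customers.id; compute COUNT(*) per group.
HAVING: keep groups with count ≥ 2.
  2: ids {5, 9} → COUNT(*)=2
  3: ids {3, 4, 7, 8} → COUNT(*)=4
  4: ids {1, 2, 6} → COUNT(*)=3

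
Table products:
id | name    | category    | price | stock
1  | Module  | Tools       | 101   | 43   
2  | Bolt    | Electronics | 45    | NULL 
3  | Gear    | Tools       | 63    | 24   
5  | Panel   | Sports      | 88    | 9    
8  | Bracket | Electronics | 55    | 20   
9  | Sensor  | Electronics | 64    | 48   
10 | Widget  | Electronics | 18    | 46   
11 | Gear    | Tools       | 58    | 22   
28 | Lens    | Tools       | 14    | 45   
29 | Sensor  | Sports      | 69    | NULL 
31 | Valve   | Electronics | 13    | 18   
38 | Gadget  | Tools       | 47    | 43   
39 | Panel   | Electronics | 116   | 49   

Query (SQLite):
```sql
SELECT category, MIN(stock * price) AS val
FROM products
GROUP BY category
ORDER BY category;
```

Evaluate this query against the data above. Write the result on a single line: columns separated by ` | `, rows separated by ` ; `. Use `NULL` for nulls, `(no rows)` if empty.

For each row compute stock * price.
Group by category; take MIN of the expression per group.
  Electronics: ids {2, 8, 9, 10, 31, 39} → MIN(stock * price)=234
  Sports: ids {5, 29} → MIN(stock * price)=792
  Tools: ids {1, 3, 11, 28, 38} → MIN(stock * price)=630

Electronics | 234 ; Sports | 792 ; Tools | 630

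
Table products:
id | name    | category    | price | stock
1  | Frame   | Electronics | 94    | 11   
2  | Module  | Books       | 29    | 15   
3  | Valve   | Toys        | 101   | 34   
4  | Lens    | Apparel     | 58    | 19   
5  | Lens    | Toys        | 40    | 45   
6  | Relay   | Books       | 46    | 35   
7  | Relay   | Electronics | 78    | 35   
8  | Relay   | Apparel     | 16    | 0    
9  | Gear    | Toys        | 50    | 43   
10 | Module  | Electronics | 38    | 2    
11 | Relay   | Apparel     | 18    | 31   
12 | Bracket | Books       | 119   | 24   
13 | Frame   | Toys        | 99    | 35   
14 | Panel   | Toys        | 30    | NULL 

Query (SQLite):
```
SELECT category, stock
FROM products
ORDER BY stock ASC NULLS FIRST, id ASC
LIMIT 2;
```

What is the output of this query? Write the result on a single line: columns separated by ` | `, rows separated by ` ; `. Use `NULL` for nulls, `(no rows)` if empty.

Sort by stock asc, tiebreak id asc: (NULL, id=14), (0, id=8), (2, id=10), (11, id=1), (15, id=2) …. Take first 2.
NULLS FIRST: NULL stock rows go before all non-NULL rows (among themselves ordered by id asc).

Toys | NULL ; Apparel | 0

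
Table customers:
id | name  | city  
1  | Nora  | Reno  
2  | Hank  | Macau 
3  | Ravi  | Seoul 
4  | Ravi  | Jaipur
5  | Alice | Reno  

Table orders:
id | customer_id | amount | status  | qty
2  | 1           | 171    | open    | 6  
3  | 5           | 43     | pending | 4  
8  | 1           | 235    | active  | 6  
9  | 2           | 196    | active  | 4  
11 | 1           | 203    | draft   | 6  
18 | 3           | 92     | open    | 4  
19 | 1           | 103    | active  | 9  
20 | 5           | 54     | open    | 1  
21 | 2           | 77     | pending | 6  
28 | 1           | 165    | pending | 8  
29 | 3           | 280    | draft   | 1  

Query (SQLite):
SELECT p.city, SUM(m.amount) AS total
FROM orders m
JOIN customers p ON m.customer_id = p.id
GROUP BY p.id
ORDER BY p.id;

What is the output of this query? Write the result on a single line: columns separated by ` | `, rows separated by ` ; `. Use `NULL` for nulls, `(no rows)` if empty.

Join each orders row to its customers via customer_id.
Group joined rows by customers.id; compute SUM(m.amount) per group.
  1: ids {2, 8, 11, 19, 28} → SUM(m.amount)=877
  2: ids {9, 21} → SUM(m.amount)=273
  3: ids {18, 29} → SUM(m.amount)=372
  5: ids {3, 20} → SUM(m.amount)=97

Reno | 877 ; Macau | 273 ; Seoul | 372 ; Reno | 97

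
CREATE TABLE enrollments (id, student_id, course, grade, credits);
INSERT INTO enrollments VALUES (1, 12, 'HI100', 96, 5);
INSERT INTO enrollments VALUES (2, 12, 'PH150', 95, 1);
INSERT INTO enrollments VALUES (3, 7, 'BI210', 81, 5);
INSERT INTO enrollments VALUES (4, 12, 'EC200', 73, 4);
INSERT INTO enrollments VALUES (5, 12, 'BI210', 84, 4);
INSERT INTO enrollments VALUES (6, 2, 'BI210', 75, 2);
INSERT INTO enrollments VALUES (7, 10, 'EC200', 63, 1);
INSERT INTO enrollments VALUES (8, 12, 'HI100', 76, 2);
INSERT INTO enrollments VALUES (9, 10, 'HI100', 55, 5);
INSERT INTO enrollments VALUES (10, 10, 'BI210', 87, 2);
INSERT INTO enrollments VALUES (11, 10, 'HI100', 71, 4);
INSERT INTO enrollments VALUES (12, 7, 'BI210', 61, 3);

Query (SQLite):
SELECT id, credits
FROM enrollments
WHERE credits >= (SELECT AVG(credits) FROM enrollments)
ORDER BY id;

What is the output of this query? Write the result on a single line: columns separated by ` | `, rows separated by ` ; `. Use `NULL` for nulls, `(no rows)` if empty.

Scalar subquery: AVG(credits) over all enrollments rows = 3.166667 (≈; comparison uses full precision).
Keep rows where credits >= that value.

1 | 5 ; 3 | 5 ; 4 | 4 ; 5 | 4 ; 9 | 5 ; 11 | 4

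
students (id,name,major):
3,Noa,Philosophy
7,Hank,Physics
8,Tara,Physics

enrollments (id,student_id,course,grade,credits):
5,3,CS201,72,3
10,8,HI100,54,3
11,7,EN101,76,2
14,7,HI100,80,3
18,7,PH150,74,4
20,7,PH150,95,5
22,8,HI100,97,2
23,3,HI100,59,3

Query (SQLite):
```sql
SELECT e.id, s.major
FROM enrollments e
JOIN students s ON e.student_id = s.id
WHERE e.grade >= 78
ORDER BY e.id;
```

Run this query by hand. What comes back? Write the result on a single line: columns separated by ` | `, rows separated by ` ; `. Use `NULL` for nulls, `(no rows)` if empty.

14 | Physics ; 20 | Physics ; 22 | Physics

Each enrollments row matches the students row where student_id = students.id.
Then keep rows with e.grade >= 78.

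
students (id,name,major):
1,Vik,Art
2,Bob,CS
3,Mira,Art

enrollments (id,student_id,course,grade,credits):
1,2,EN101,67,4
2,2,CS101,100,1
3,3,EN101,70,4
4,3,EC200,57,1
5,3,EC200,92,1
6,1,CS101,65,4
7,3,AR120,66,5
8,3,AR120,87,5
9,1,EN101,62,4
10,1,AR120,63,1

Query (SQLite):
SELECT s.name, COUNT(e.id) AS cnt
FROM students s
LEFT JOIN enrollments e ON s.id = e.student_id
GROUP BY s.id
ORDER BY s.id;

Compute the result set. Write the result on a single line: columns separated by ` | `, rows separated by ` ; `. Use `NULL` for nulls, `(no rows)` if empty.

Vik | 3 ; Bob | 2 ; Mira | 5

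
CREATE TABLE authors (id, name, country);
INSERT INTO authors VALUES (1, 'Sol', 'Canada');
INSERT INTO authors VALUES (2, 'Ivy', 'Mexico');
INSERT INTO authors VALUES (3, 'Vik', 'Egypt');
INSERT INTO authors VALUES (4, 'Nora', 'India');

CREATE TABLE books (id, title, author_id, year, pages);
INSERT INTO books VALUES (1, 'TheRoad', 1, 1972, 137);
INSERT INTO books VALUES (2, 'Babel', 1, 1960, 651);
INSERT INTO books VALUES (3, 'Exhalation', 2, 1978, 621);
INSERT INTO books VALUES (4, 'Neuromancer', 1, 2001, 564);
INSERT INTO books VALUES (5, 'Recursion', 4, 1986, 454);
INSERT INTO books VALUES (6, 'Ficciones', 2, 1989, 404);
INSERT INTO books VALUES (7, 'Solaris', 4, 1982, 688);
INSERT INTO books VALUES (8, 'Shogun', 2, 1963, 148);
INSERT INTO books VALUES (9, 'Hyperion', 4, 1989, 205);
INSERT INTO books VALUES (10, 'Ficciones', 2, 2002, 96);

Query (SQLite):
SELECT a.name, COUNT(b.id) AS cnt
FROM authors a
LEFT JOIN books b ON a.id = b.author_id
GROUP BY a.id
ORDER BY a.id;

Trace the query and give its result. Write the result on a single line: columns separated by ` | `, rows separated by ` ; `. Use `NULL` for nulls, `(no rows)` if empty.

Sol | 3 ; Ivy | 4 ; Vik | 0 ; Nora | 3

LEFT JOIN keeps every authors row; unmatched ones get NULL for books columns.
Group by authors.id and compute COUNT(b.id). COUNT(col) of an all-NULL group is 0.
  1: ids {1, 2, 4} → COUNT(b.id)=3
  2: ids {3, 6, 8, 10} → COUNT(b.id)=4
  3: ids {—} → COUNT(b.id)=0
  4: ids {5, 7, 9} → COUNT(b.id)=3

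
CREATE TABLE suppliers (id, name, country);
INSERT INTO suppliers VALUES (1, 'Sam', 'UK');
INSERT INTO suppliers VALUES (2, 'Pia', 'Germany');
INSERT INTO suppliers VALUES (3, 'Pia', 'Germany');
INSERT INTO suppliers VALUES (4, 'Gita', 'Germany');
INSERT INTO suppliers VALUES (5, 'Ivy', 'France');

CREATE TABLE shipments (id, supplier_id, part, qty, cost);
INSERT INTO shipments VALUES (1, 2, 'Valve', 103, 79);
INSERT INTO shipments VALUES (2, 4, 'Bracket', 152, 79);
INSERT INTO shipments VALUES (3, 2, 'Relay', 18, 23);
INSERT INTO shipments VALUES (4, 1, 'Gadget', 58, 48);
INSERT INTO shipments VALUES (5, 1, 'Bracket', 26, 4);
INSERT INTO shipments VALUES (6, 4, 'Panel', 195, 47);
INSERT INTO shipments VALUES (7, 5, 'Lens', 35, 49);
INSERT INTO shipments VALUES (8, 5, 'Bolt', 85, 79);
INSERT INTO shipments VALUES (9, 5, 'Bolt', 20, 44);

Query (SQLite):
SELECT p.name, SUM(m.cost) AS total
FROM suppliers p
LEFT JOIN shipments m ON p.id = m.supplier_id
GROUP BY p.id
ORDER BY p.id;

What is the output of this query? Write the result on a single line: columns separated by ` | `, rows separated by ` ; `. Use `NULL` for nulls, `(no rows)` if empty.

Sam | 52 ; Pia | 102 ; Pia | NULL ; Gita | 126 ; Ivy | 172

LEFT JOIN keeps every suppliers row; unmatched ones get NULL for shipments columns.
Group by suppliers.id and compute SUM(m.cost). SUM over an all-NULL group is NULL.
  1: ids {4, 5} → SUM(m.cost)=52
  2: ids {1, 3} → SUM(m.cost)=102
  3: ids {—} → SUM(m.cost)=NULL
  4: ids {2, 6} → SUM(m.cost)=126
  5: ids {7, 8, 9} → SUM(m.cost)=172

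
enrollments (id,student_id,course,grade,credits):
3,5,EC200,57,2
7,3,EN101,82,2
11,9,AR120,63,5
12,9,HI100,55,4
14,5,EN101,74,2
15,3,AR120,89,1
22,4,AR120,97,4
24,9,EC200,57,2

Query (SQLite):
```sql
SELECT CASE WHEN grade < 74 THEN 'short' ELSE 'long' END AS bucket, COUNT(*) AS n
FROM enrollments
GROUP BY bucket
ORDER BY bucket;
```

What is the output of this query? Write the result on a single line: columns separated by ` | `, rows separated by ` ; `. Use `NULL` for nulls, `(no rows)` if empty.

long | 4 ; short | 4

Bucket rows by grade < 74 → 'short' else 'long'; count each bucket.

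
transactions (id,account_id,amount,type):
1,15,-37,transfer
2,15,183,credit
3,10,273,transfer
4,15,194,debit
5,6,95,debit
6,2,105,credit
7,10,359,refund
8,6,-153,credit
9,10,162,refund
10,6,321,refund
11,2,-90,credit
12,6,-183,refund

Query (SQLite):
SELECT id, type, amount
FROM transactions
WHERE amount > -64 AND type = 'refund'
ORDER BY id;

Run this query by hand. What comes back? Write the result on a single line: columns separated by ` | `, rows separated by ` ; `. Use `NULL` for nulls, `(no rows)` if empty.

7 | refund | 359 ; 9 | refund | 162 ; 10 | refund | 321

amount > -64: ids {1, 2, 3, 4, 5, 6, 7, 9, 10}
type = 'refund': ids {7, 9, 10, 12}
Combine with AND.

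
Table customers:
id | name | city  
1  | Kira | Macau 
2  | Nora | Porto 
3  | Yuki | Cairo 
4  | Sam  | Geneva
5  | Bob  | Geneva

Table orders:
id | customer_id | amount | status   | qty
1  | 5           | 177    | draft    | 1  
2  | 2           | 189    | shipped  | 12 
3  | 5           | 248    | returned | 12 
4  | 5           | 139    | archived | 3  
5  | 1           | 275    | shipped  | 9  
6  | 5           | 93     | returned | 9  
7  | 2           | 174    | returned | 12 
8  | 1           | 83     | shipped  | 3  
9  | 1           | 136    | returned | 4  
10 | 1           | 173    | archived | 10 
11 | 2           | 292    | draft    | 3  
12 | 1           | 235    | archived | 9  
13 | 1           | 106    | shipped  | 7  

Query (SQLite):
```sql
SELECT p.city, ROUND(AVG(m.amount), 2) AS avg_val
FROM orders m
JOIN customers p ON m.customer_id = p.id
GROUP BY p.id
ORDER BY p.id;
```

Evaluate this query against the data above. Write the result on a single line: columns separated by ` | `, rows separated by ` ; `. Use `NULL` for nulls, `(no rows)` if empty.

Macau | 168 ; Porto | 218.33 ; Geneva | 164.25

Join each orders row to its customers via customer_id.
Group joined rows by customers.id; compute ROUND(AVG(m.amount), 2) per group.
  1: ids {5, 8, 9, 10, 12, 13} → ROUND(AVG(m.amount), 2)=168
  2: ids {2, 7, 11} → ROUND(AVG(m.amount), 2)=218.33
  5: ids {1, 3, 4, 6} → ROUND(AVG(m.amount), 2)=164.25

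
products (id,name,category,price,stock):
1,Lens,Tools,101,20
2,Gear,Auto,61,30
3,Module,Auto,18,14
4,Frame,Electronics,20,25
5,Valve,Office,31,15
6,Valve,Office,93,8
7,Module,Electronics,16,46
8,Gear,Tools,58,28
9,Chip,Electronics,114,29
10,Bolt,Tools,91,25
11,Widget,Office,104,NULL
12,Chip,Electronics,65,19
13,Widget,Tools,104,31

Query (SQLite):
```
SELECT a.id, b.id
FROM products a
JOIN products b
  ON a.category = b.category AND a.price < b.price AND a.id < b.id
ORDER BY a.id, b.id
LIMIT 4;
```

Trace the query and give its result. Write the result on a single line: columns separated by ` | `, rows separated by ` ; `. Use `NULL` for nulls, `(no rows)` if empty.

1 | 13 ; 4 | 9 ; 4 | 12 ; 5 | 6

Pairs (a,b) with same category, a.price < b.price, a.id < b.id.
category groups: Auto:{2,3} Electronics:{4,7,9,12} Office:{5,6,11} Tools:{1,8,10,13}
Ordered by (a.id, b.id); first 4.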